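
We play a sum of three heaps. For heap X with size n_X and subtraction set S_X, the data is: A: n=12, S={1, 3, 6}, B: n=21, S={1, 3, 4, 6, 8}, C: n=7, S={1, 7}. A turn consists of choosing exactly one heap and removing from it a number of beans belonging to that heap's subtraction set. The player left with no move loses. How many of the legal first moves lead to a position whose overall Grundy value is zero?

0

Heap A, S = {1, 3, 6}:
G(0) = 0
G(1) = mex{0} = 1
G(2) = mex{1} = 0
G(3) = mex{0,0} = 1
G(4) = mex{1,1} = 0
G(5) = mex{0,0} = 1
G(6) = mex{1,1,0} = 2
G(7) = mex{2,0,1} = 3
G(8) = mex{3,1,0} = 2
G(9) = mex{2,2,1} = 0
G(10) = mex{0,3,0} = 1
G(11) = mex{1,2,1} = 0
G(12) = mex{0,0,2} = 1
G_A(12) = 1.
Heap B, S = {1, 3, 4, 6, 8}:
G(0) = 0
G(1) = mex{0} = 1
G(2) = mex{1} = 0
G(3) = mex{0,0} = 1
G(4) = mex{1,1,0} = 2
G(5) = mex{2,0,1} = 3
G(6) = mex{3,1,0,0} = 2
G(7) = mex{2,2,1,1} = 0
G(8) = mex{0,3,2,0,0} = 1
G(9) = mex{1,2,3,1,1} = 0
G(10) = mex{0,0,2,2,0} = 1
G(11) = mex{1,1,0,3,1} = 2
G(12) = mex{2,0,1,2,2} = 3
G(13) = mex{3,1,0,0,3} = 2
G(14) = mex{2,2,1,1,2} = 0
G(15) = mex{0,3,2,0,0} = 1
G(16) = mex{1,2,3,1,1} = 0
G(17) = mex{0,0,2,2,0} = 1
G(18) = mex{1,1,0,3,1} = 2
G(19) = mex{2,0,1,2,2} = 3
G(20) = mex{3,1,0,0,3} = 2
G(21) = mex{2,2,1,1,2} = 0
G_B(21) = 0.
Heap C, S = {1, 7}:
G(0) = 0
G(1) = mex{0} = 1
G(2) = mex{1} = 0
G(3) = mex{0} = 1
G(4) = mex{1} = 0
G(5) = mex{0} = 1
G(6) = mex{1} = 0
G(7) = mex{0,0} = 1
G_C(7) = 1.
Combined Grundy value = 1 ⊕ 0 ⊕ 1 = 0.
A winning move leaves total XOR = 0, i.e. changes one component's Grundy value g to g ⊕ X where X is the current total.
Heap A: target g' = 1⊕0 = 1, but every legal move changes the Grundy value (mex property), so 0 moves.
Heap B: target g' = 0⊕0 = 0, but every legal move changes the Grundy value (mex property), so 0 moves.
Heap C: target g' = 1⊕0 = 1, but every legal move changes the Grundy value (mex property), so 0 moves.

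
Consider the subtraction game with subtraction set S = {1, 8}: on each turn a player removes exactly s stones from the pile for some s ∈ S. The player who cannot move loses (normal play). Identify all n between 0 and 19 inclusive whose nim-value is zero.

0, 2, 4, 6, 9, 11, 13, 15, 18

n :  0  1  2  3  4  5  6  7  8  9 10 11 12 13 14 15 16 17 18 19
G :  0  1  0  1  0  1  0  1  2  0  1  0  1  0  1  0  1  2  0  1
P-positions are exactly the n with G(n) = 0.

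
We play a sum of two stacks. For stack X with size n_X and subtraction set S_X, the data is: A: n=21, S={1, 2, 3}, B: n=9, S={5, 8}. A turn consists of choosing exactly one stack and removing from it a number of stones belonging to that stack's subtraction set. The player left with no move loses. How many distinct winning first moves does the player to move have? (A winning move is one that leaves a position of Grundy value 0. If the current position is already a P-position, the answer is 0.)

0

Stack A, S = {1, 2, 3}:
G(0) = 0
G(1) = mex{0} = 1
G(2) = mex{1,0} = 2
G(3) = mex{2,1,0} = 3
G(4) = mex{3,2,1} = 0
G(5) = mex{0,3,2} = 1
G(6) = mex{1,0,3} = 2
G(7) = mex{2,1,0} = 3
G(8) = mex{3,2,1} = 0
G(9) = mex{0,3,2} = 1
G(10) = mex{1,0,3} = 2
G(11) = mex{2,1,0} = 3
G(12) = mex{3,2,1} = 0
G(13) = mex{0,3,2} = 1
G(14) = mex{1,0,3} = 2
G(15) = mex{2,1,0} = 3
G(16) = mex{3,2,1} = 0
G(17) = mex{0,3,2} = 1
G(18) = mex{1,0,3} = 2
G(19) = mex{2,1,0} = 3
G(20) = mex{3,2,1} = 0
G(21) = mex{0,3,2} = 1
G_A(21) = 1.
Stack B, S = {5, 8}:
G(0) = 0
G(1) = mex{} = 0
G(2) = mex{} = 0
G(3) = mex{} = 0
G(4) = mex{} = 0
G(5) = mex{0} = 1
G(6) = mex{0} = 1
G(7) = mex{0} = 1
G(8) = mex{0,0} = 1
G(9) = mex{0,0} = 1
G_B(9) = 1.
Combined Grundy value = 1 ⊕ 1 = 0.
A winning move leaves total XOR = 0, i.e. changes one component's Grundy value g to g ⊕ X where X is the current total.
Stack A: target g' = 1⊕0 = 1, but every legal move changes the Grundy value (mex property), so 0 moves.
Stack B: target g' = 1⊕0 = 1, but every legal move changes the Grundy value (mex property), so 0 moves.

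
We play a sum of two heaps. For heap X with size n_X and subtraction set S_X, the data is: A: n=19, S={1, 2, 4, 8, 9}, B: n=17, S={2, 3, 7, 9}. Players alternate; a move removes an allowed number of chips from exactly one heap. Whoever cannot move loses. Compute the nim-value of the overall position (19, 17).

0

Heap A, S = {1, 2, 4, 8, 9}:
G(0) = 0
G(1) = mex{0} = 1
G(2) = mex{1,0} = 2
G(3) = mex{2,1} = 0
G(4) = mex{0,2,0} = 1
G(5) = mex{1,0,1} = 2
G(6) = mex{2,1,2} = 0
G(7) = mex{0,2,0} = 1
G(8) = mex{1,0,1,0} = 2
G(9) = mex{2,1,2,1,0} = 3
G(10) = mex{3,2,0,2,1} = 4
G(11) = mex{4,3,1,0,2} = 5
G(12) = mex{5,4,2,1,0} = 3
G(13) = mex{3,5,3,2,1} = 0
G(14) = mex{0,3,4,0,2} = 1
G(15) = mex{1,0,5,1,0} = 2
G(16) = mex{2,1,3,2,1} = 0
G(17) = mex{0,2,0,3,2} = 1
G(18) = mex{1,0,1,4,3} = 2
G(19) = mex{2,1,2,5,4} = 0
G_A(19) = 0.
Heap B, S = {2, 3, 7, 9}:
n :  0  1  2  3  4  5  6  7  8  9 10 11 12 13 14 15 16 17
G :  0  0  1  1  2  0  0  1  1  2  2  0  3  1  2  2  0  0
G_B(17) = 0.
Combined Grundy value = 0 ⊕ 0 = 0.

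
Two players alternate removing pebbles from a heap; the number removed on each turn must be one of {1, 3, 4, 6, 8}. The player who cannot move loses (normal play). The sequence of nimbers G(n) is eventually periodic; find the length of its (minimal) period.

G(0) = 0
G(1) = mex{0} = 1
G(2) = mex{1} = 0
G(3) = mex{0,0} = 1
G(4) = mex{1,1,0} = 2
G(5) = mex{2,0,1} = 3
G(6) = mex{3,1,0,0} = 2
G(7) = mex{2,2,1,1} = 0
G(8) = mex{0,3,2,0,0} = 1
G(9) = mex{1,2,3,1,1} = 0
G(10) = mex{0,0,2,2,0} = 1
G(11) = mex{1,1,0,3,1} = 2
G(12) = mex{2,0,1,2,2} = 3
G(13) = mex{3,1,0,0,3} = 2
G(14) = mex{2,2,1,1,2} = 0
G(15) = mex{0,3,2,0,0} = 1
G(16) = mex{1,2,3,1,1} = 0
G(n+7) = G(n) holds for n = 0,…,7 (a full window of length max(S) = 8), so the sequence is purely periodic with period 7.

7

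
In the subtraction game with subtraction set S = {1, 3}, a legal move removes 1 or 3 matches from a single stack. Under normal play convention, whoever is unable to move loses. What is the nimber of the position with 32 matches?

0

G(0) = 0
G(1) = mex{0} = 1
G(2) = mex{1} = 0
G(3) = mex{0,0} = 1
G(4) = mex{1,1} = 0
G(5) = mex{0,0} = 1
G(6) = mex{1,1} = 0
G(7) = mex{0,0} = 1
G(8) = mex{1,1} = 0
G(9) = mex{0,0} = 1
G(10) = mex{1,1} = 0
G(11) = mex{0,0} = 1
G(12) = mex{1,1} = 0
G(13) = mex{0,0} = 1
G(14) = mex{1,1} = 0
G(15) = mex{0,0} = 1
G(16) = mex{1,1} = 0
G(17) = mex{0,0} = 1
G(18) = mex{1,1} = 0
G(19) = mex{0,0} = 1
G(20) = mex{1,1} = 0
G(21) = mex{0,0} = 1
G(22) = mex{1,1} = 0
G(23) = mex{0,0} = 1
G(24) = mex{1,1} = 0
G(25) = mex{0,0} = 1
G(26) = mex{1,1} = 0
G(27) = mex{0,0} = 1
G(28) = mex{1,1} = 0
G(29) = mex{0,0} = 1
G(30) = mex{1,1} = 0
G(31) = mex{0,0} = 1
G(32) = mex{1,1} = 0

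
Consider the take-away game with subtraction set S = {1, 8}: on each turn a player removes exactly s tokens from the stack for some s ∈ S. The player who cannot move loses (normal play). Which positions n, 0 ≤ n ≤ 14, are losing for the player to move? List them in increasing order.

n :  0  1  2  3  4  5  6  7  8  9 10 11 12 13 14
G :  0  1  0  1  0  1  0  1  2  0  1  0  1  0  1
P-positions are exactly the n with G(n) = 0.

0, 2, 4, 6, 9, 11, 13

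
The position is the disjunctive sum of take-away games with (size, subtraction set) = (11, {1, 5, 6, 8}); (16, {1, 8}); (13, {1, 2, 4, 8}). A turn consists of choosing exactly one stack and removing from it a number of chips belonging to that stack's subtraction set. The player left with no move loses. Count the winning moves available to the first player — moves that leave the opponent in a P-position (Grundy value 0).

Stack A, S = {1, 5, 6, 8}:
G(0) = 0
G(1) = mex{0} = 1
G(2) = mex{1} = 0
G(3) = mex{0} = 1
G(4) = mex{1} = 0
G(5) = mex{0,0} = 1
G(6) = mex{1,1,0} = 2
G(7) = mex{2,0,1} = 3
G(8) = mex{3,1,0,0} = 2
G(9) = mex{2,0,1,1} = 3
G(10) = mex{3,1,0,0} = 2
G(11) = mex{2,2,1,1} = 0
G_A(11) = 0.
Stack B, S = {1, 8}:
G(0) = 0
G(1) = mex{0} = 1
G(2) = mex{1} = 0
G(3) = mex{0} = 1
G(4) = mex{1} = 0
G(5) = mex{0} = 1
G(6) = mex{1} = 0
G(7) = mex{0} = 1
G(8) = mex{1,0} = 2
G(9) = mex{2,1} = 0
G(10) = mex{0,0} = 1
G(11) = mex{1,1} = 0
G(12) = mex{0,0} = 1
G(13) = mex{1,1} = 0
G(14) = mex{0,0} = 1
G(15) = mex{1,1} = 0
G(16) = mex{0,2} = 1
G_B(16) = 1.
Stack C, S = {1, 2, 4, 8}:
n :  0  1  2  3  4  5  6  7  8  9 10 11 12 13
G :  0  1  2  0  1  2  0  1  2  0  1  2  0  1
G_C(13) = 1.
Combined Grundy value = 0 ⊕ 1 ⊕ 1 = 0.
A winning move leaves total XOR = 0, i.e. changes one component's Grundy value g to g ⊕ X where X is the current total.
Stack A: target g' = 0⊕0 = 0, but every legal move changes the Grundy value (mex property), so 0 moves.
Stack B: target g' = 1⊕0 = 1, but every legal move changes the Grundy value (mex property), so 0 moves.
Stack C: target g' = 1⊕0 = 1, but every legal move changes the Grundy value (mex property), so 0 moves.

0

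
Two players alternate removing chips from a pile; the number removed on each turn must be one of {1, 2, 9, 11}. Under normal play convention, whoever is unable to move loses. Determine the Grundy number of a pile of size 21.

1

n :  0  1  2  3  4  5  6  7  8  9 10 11 12 13 14 15 16 17 18 19 20 21
G :  0  1  2  0  1  2  0  1  2  3  0  1  2  0  1  2  0  1  2  3  0  1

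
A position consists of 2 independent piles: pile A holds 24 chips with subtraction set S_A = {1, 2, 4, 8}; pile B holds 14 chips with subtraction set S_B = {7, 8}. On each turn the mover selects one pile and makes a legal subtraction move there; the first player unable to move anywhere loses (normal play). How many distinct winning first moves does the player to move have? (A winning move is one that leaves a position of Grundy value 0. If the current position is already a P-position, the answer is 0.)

Pile A, S = {1, 2, 4, 8}:
n :  0  1  2  3  4  5  6  7  8  9 10 11 12 13 14 15 16 17 18 19 20 21 22 23 24
G :  0  1  2  0  1  2  0  1  2  0  1  2  0  1  2  0  1  2  0  1  2  0  1  2  0
G_A(24) = 0.
Pile B, S = {7, 8}:
n :  0  1  2  3  4  5  6  7  8  9 10 11 12 13 14
G :  0  0  0  0  0  0  0  1  1  1  1  1  1  1  2
G_B(14) = 2.
Combined Grundy value = 0 ⊕ 2 = 2.
A winning move leaves total XOR = 0, i.e. changes one component's Grundy value g to g ⊕ X where X is the current total.
Pile A: need g' = 0⊕2 = 2. Options: 24−1→G=2, 24−2→G=1, 24−4→G=2, 24−8→G=1. Hits: 2.
Pile B: need g' = 2⊕2 = 0. Options: 14−7→G=1, 14−8→G=0. Hits: 1.

3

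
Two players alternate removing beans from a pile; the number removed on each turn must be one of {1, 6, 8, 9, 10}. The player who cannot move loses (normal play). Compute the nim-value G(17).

n :  0  1  2  3  4  5  6  7  8  9 10 11 12 13 14 15 16 17
G :  0  1  0  1  0  1  2  0  1  2  3  2  3  2  3  4  5  3

3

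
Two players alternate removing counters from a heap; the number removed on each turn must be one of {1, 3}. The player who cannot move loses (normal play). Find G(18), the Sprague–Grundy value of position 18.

G(0) = 0
G(1) = mex{0} = 1
G(2) = mex{1} = 0
G(3) = mex{0,0} = 1
G(4) = mex{1,1} = 0
G(5) = mex{0,0} = 1
G(6) = mex{1,1} = 0
G(7) = mex{0,0} = 1
G(8) = mex{1,1} = 0
G(9) = mex{0,0} = 1
G(10) = mex{1,1} = 0
G(11) = mex{0,0} = 1
G(12) = mex{1,1} = 0
G(13) = mex{0,0} = 1
G(14) = mex{1,1} = 0
G(15) = mex{0,0} = 1
G(16) = mex{1,1} = 0
G(17) = mex{0,0} = 1
G(18) = mex{1,1} = 0

0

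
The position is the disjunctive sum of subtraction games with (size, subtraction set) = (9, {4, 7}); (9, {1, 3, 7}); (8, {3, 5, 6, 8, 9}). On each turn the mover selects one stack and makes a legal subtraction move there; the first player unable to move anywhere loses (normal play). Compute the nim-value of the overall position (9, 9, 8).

1

Stack A, S = {4, 7}:
n : 0 1 2 3 4 5 6 7 8 9
G : 0 0 0 0 1 1 1 1 2 2
G_A(9) = 2.
Stack B, S = {1, 3, 7}:
n : 0 1 2 3 4 5 6 7 8 9
G : 0 1 0 1 0 1 0 1 0 1
G_B(9) = 1.
Stack C, S = {3, 5, 6, 8, 9}:
G(0) = 0
G(1) = mex{} = 0
G(2) = mex{} = 0
G(3) = mex{0} = 1
G(4) = mex{0} = 1
G(5) = mex{0,0} = 1
G(6) = mex{1,0,0} = 2
G(7) = mex{1,0,0} = 2
G(8) = mex{1,1,0,0} = 2
G_C(8) = 2.
Combined Grundy value = 2 ⊕ 1 ⊕ 2 = 1.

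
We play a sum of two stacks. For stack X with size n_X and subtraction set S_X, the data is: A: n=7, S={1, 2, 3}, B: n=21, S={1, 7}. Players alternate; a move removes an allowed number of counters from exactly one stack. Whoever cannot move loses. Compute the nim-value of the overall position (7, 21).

2

Stack A, S = {1, 2, 3}:
n : 0 1 2 3 4 5 6 7
G : 0 1 2 3 0 1 2 3
G_A(7) = 3.
Stack B, S = {1, 7}:
G(0) = 0
G(1) = mex{0} = 1
G(2) = mex{1} = 0
G(3) = mex{0} = 1
G(4) = mex{1} = 0
G(5) = mex{0} = 1
G(6) = mex{1} = 0
G(7) = mex{0,0} = 1
G(8) = mex{1,1} = 0
G(9) = mex{0,0} = 1
G(10) = mex{1,1} = 0
G(11) = mex{0,0} = 1
G(12) = mex{1,1} = 0
G(13) = mex{0,0} = 1
G(14) = mex{1,1} = 0
G(15) = mex{0,0} = 1
G(16) = mex{1,1} = 0
G(17) = mex{0,0} = 1
G(18) = mex{1,1} = 0
G(19) = mex{0,0} = 1
G(20) = mex{1,1} = 0
G(21) = mex{0,0} = 1
G_B(21) = 1.
Combined Grundy value = 3 ⊕ 1 = 2.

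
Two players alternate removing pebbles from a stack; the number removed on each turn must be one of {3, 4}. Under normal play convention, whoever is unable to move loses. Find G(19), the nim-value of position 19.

1

G(0) = 0
G(1) = mex{} = 0
G(2) = mex{} = 0
G(3) = mex{0} = 1
G(4) = mex{0,0} = 1
G(5) = mex{0,0} = 1
G(6) = mex{1,0} = 2
G(7) = mex{1,1} = 0
G(8) = mex{1,1} = 0
G(9) = mex{2,1} = 0
G(10) = mex{0,2} = 1
G(11) = mex{0,0} = 1
G(12) = mex{0,0} = 1
G(13) = mex{1,0} = 2
G(14) = mex{1,1} = 0
G(15) = mex{1,1} = 0
G(16) = mex{2,1} = 0
G(17) = mex{0,2} = 1
G(18) = mex{0,0} = 1
G(19) = mex{0,0} = 1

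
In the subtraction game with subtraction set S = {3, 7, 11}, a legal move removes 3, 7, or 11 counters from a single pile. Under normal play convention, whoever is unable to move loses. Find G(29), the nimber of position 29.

0

G(0) = 0
G(1) = mex{} = 0
G(2) = mex{} = 0
G(3) = mex{0} = 1
G(4) = mex{0} = 1
G(5) = mex{0} = 1
G(6) = mex{1} = 0
G(7) = mex{1,0} = 2
G(8) = mex{1,0} = 2
G(9) = mex{0,0} = 1
G(10) = mex{2,1} = 0
G(11) = mex{2,1,0} = 3
G(12) = mex{1,1,0} = 2
G(13) = mex{0,0,0} = 1
G(14) = mex{3,2,1} = 0
G(15) = mex{2,2,1} = 0
G(16) = mex{1,1,1} = 0
G(17) = mex{0,0,0} = 1
G(18) = mex{0,3,2} = 1
G(19) = mex{0,2,2} = 1
G(20) = mex{1,1,1} = 0
G(21) = mex{1,0,0} = 2
G(22) = mex{1,0,3} = 2
G(23) = mex{0,0,2} = 1
G(24) = mex{2,1,1} = 0
G(25) = mex{2,1,0} = 3
G(26) = mex{1,1,0} = 2
G(27) = mex{0,0,0} = 1
G(28) = mex{3,2,1} = 0
G(29) = mex{2,2,1} = 0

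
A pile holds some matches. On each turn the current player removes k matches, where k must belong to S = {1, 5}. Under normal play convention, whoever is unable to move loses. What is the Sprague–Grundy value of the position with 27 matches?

1

G(0) = 0
G(1) = mex{0} = 1
G(2) = mex{1} = 0
G(3) = mex{0} = 1
G(4) = mex{1} = 0
G(5) = mex{0,0} = 1
G(6) = mex{1,1} = 0
G(7) = mex{0,0} = 1
G(8) = mex{1,1} = 0
G(9) = mex{0,0} = 1
G(10) = mex{1,1} = 0
G(11) = mex{0,0} = 1
G(12) = mex{1,1} = 0
G(13) = mex{0,0} = 1
G(14) = mex{1,1} = 0
G(15) = mex{0,0} = 1
G(16) = mex{1,1} = 0
G(17) = mex{0,0} = 1
G(18) = mex{1,1} = 0
G(19) = mex{0,0} = 1
G(20) = mex{1,1} = 0
G(21) = mex{0,0} = 1
G(22) = mex{1,1} = 0
G(23) = mex{0,0} = 1
G(24) = mex{1,1} = 0
G(25) = mex{0,0} = 1
G(26) = mex{1,1} = 0
G(27) = mex{0,0} = 1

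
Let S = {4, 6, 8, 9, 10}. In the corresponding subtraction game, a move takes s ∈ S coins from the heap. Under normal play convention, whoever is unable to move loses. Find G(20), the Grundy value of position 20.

G(0) = 0
G(1) = mex{} = 0
G(2) = mex{} = 0
G(3) = mex{} = 0
G(4) = mex{0} = 1
G(5) = mex{0} = 1
G(6) = mex{0,0} = 1
G(7) = mex{0,0} = 1
G(8) = mex{1,0,0} = 2
G(9) = mex{1,0,0,0} = 2
G(10) = mex{1,1,0,0,0} = 2
G(11) = mex{1,1,0,0,0} = 2
G(12) = mex{2,1,1,0,0} = 3
G(13) = mex{2,1,1,1,0} = 3
G(14) = mex{2,2,1,1,1} = 0
G(15) = mex{2,2,1,1,1} = 0
G(16) = mex{3,2,2,1,1} = 0
G(17) = mex{3,2,2,2,1} = 0
G(18) = mex{0,3,2,2,2} = 1
G(19) = mex{0,3,2,2,2} = 1
G(20) = mex{0,0,3,2,2} = 1

1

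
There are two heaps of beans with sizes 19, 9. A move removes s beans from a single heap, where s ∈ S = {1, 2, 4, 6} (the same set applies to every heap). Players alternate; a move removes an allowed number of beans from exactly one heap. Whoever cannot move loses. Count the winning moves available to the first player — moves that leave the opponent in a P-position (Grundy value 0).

3

All heaps use S = {1, 2, 4, 6}:
n :  0  1  2  3  4  5  6  7  8  9 10 11 12 13 14 15 16 17 18 19
G :  0  1  2  0  1  2  3  4  0  1  2  0  1  2  3  4  0  1  2  0
Heap A: G(19) = 0.
Heap B: G(9) = 1.
Combined Grundy value = 0 ⊕ 1 = 1.
A winning move leaves total XOR = 0, i.e. changes one component's Grundy value g to g ⊕ X where X is the current total.
Heap A: need g' = 0⊕1 = 1. Options: 19−1→G=2, 19−2→G=1, 19−4→G=4, 19−6→G=2. Hits: 1.
Heap B: need g' = 1⊕1 = 0. Options: 9−1→G=0, 9−2→G=4, 9−4→G=2, 9−6→G=0. Hits: 2.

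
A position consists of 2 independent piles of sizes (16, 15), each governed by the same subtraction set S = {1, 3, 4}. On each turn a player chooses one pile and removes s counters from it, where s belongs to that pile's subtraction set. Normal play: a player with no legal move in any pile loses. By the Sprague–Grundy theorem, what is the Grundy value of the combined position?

All piles use S = {1, 3, 4}:
n :  0  1  2  3  4  5  6  7  8  9 10 11 12 13 14 15 16
G :  0  1  0  1  2  3  2  0  1  0  1  2  3  2  0  1  0
Pile A: G(16) = 0.
Pile B: G(15) = 1.
Combined Grundy value = 0 ⊕ 1 = 1.

1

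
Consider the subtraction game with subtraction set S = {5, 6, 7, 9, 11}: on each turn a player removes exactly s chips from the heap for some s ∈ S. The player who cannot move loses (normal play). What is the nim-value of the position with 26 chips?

n :  0  1  2  3  4  5  6  7  8  9 10 11 12 13 14 15 16 17 18 19 20 21 22 23 24 25 26
G :  0  0  0  0  0  1  1  1  1  1  2  2  2  2  2  3  0  0  0  0  0  1  1  1  1  1  2

2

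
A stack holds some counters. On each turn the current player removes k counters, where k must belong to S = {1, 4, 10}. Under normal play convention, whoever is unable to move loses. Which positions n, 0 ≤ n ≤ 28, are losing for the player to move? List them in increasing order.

G(0) = 0
G(1) = mex{0} = 1
G(2) = mex{1} = 0
G(3) = mex{0} = 1
G(4) = mex{1,0} = 2
G(5) = mex{2,1} = 0
G(6) = mex{0,0} = 1
G(7) = mex{1,1} = 0
G(8) = mex{0,2} = 1
G(9) = mex{1,0} = 2
G(10) = mex{2,1,0} = 3
G(11) = mex{3,0,1} = 2
G(12) = mex{2,1,0} = 3
G(13) = mex{3,2,1} = 0
G(14) = mex{0,3,2} = 1
G(15) = mex{1,2,0} = 3
G(16) = mex{3,3,1} = 0
G(17) = mex{0,0,0} = 1
G(18) = mex{1,1,1} = 0
G(19) = mex{0,3,2} = 1
G(20) = mex{1,0,3} = 2
G(21) = mex{2,1,2} = 0
G(22) = mex{0,0,3} = 1
G(23) = mex{1,1,0} = 2
G(24) = mex{2,2,1} = 0
G(25) = mex{0,0,3} = 1
G(26) = mex{1,1,0} = 2
G(27) = mex{2,2,1} = 0
G(28) = mex{0,0,0} = 1
P-positions are exactly the n with G(n) = 0.

0, 2, 5, 7, 13, 16, 18, 21, 24, 27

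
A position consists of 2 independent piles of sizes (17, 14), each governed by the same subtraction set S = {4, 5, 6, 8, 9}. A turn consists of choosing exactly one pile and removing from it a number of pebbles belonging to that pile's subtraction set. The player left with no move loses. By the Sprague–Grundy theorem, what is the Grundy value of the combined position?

1

All piles use S = {4, 5, 6, 8, 9}:
n :  0  1  2  3  4  5  6  7  8  9 10 11 12 13 14 15 16 17
G :  0  0  0  0  1  1  1  1  2  2  2  2  3  0  0  0  0  1
Pile A: G(17) = 1.
Pile B: G(14) = 0.
Combined Grundy value = 1 ⊕ 0 = 1.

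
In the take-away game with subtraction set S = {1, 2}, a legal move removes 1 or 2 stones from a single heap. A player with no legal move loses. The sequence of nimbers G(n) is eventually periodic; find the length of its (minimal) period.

3

G(0) = 0
G(1) = mex{0} = 1
G(2) = mex{1,0} = 2
G(3) = mex{2,1} = 0
G(4) = mex{0,2} = 1
G(5) = mex{1,0} = 2
G(6) = mex{2,1} = 0
G(7) = mex{0,2} = 1
G(8) = mex{1,0} = 2
G(9) = mex{2,1} = 0
G(10) = mex{0,2} = 1
G(11) = mex{1,0} = 2
G(12) = mex{2,1} = 0
G(13) = mex{0,2} = 1
G(14) = mex{1,0} = 2
G(n+3) = G(n) holds for n = 0,…,1 (a full window of length max(S) = 2), so the sequence is purely periodic with period 3.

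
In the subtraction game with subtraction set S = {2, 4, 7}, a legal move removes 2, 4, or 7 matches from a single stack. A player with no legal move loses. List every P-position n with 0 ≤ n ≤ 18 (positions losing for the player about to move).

0, 1, 6, 9, 12, 15, 18

G(0) = 0
G(1) = mex{} = 0
G(2) = mex{0} = 1
G(3) = mex{0} = 1
G(4) = mex{1,0} = 2
G(5) = mex{1,0} = 2
G(6) = mex{2,1} = 0
G(7) = mex{2,1,0} = 3
G(8) = mex{0,2,0} = 1
G(9) = mex{3,2,1} = 0
G(10) = mex{1,0,1} = 2
G(11) = mex{0,3,2} = 1
G(12) = mex{2,1,2} = 0
G(13) = mex{1,0,0} = 2
G(14) = mex{0,2,3} = 1
G(15) = mex{2,1,1} = 0
G(16) = mex{1,0,0} = 2
G(17) = mex{0,2,2} = 1
G(18) = mex{2,1,1} = 0
P-positions are exactly the n with G(n) = 0.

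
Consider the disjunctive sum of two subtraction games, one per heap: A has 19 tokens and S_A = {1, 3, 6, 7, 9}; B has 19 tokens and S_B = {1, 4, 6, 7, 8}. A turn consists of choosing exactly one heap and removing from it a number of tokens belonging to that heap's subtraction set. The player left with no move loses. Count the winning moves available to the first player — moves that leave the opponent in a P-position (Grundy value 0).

Heap A, S = {1, 3, 6, 7, 9}:
G(0) = 0
G(1) = mex{0} = 1
G(2) = mex{1} = 0
G(3) = mex{0,0} = 1
G(4) = mex{1,1} = 0
G(5) = mex{0,0} = 1
G(6) = mex{1,1,0} = 2
G(7) = mex{2,0,1,0} = 3
G(8) = mex{3,1,0,1} = 2
G(9) = mex{2,2,1,0,0} = 3
G(10) = mex{3,3,0,1,1} = 2
G(11) = mex{2,2,1,0,0} = 3
G(12) = mex{3,3,2,1,1} = 0
G(13) = mex{0,2,3,2,0} = 1
G(14) = mex{1,3,2,3,1} = 0
G(15) = mex{0,0,3,2,2} = 1
G(16) = mex{1,1,2,3,3} = 0
G(17) = mex{0,0,3,2,2} = 1
G(18) = mex{1,1,0,3,3} = 2
G(19) = mex{2,0,1,0,2} = 3
G_A(19) = 3.
Heap B, S = {1, 4, 6, 7, 8}:
n :  0  1  2  3  4  5  6  7  8  9 10 11 12 13 14 15 16 17 18 19
G :  0  1  0  1  2  0  1  2  3  2  3  4  5  3  0  1  0  1  2  0
G_B(19) = 0.
Combined Grundy value = 3 ⊕ 0 = 3.
A winning move leaves total XOR = 0, i.e. changes one component's Grundy value g to g ⊕ X where X is the current total.
Heap A: need g' = 3⊕3 = 0. Options: 19−1→G=2, 19−3→G=0, 19−6→G=1, 19−7→G=0, 19−9→G=2. Hits: 2.
Heap B: need g' = 0⊕3 = 3. Options: 19−1→G=2, 19−4→G=1, 19−6→G=3, 19−7→G=5, 19−8→G=4. Hits: 1.

3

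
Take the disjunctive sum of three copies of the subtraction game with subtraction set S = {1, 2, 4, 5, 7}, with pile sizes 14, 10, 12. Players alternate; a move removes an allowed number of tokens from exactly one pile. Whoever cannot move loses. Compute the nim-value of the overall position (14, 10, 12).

All piles use S = {1, 2, 4, 5, 7}:
n :  0  1  2  3  4  5  6  7  8  9 10 11 12 13 14
G :  0  1  2  0  1  2  0  1  2  0  1  2  0  1  2
Pile A: G(14) = 2.
Pile B: G(10) = 1.
Pile C: G(12) = 0.
Combined Grundy value = 2 ⊕ 1 ⊕ 0 = 3.

3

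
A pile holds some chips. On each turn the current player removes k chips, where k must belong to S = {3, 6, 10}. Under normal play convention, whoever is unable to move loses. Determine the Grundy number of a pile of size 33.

n :  0  1  2  3  4  5  6  7  8  9 10 11 12 13 14 15 16 17 18 19 20 21 22 23 24 25 26 27 28 29 30 31 32 33
G :  0  0  0  1  1  1  2  2  2  0  3  3  1  0  0  2  1  1  0  2  2  1  0  3  2  1  0  0  2  1  1  0  2  2

2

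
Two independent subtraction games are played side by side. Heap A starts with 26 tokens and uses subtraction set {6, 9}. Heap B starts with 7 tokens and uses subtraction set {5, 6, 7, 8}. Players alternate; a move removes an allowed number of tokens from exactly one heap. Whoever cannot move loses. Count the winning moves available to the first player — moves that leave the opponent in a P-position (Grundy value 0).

Heap A, S = {6, 9}:
n :  0  1  2  3  4  5  6  7  8  9 10 11 12 13 14 15 16 17 18 19 20 21 22 23 24 25 26
G :  0  0  0  0  0  0  1  1  1  1  1  1  2  2  2  0  0  0  0  0  0  1  1  1  1  1  1
G_A(26) = 1.
Heap B, S = {5, 6, 7, 8}:
G(0) = 0
G(1) = mex{} = 0
G(2) = mex{} = 0
G(3) = mex{} = 0
G(4) = mex{} = 0
G(5) = mex{0} = 1
G(6) = mex{0,0} = 1
G(7) = mex{0,0,0} = 1
G_B(7) = 1.
Combined Grundy value = 1 ⊕ 1 = 0.
A winning move leaves total XOR = 0, i.e. changes one component's Grundy value g to g ⊕ X where X is the current total.
Heap A: target g' = 1⊕0 = 1, but every legal move changes the Grundy value (mex property), so 0 moves.
Heap B: target g' = 1⊕0 = 1, but every legal move changes the Grundy value (mex property), so 0 moves.

0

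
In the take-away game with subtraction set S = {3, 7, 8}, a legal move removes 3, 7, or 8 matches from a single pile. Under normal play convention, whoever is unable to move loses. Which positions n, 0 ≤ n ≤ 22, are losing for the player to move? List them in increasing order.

0, 1, 2, 6, 11, 12, 16, 17, 21, 22

n :  0  1  2  3  4  5  6  7  8  9 10 11 12 13 14 15 16 17 18 19 20 21 22
G :  0  0  0  1  1  1  0  2  2  1  3  0  0  2  1  1  0  0  2  1  1  0  0
P-positions are exactly the n with G(n) = 0.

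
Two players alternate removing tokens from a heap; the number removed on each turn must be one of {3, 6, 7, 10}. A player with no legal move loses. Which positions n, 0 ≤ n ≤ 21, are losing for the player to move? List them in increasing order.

n :  0  1  2  3  4  5  6  7  8  9 10 11 12 13 14 15 16 17 18 19 20 21
G :  0  0  0  1  1  1  2  2  2  3  3  3  4  0  0  0  1  1  1  2  2  2
P-positions are exactly the n with G(n) = 0.

0, 1, 2, 13, 14, 15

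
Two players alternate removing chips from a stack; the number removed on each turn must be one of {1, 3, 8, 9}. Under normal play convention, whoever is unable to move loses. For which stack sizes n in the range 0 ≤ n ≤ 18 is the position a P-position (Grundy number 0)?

0, 2, 4, 6, 16, 18

G(0) = 0
G(1) = mex{0} = 1
G(2) = mex{1} = 0
G(3) = mex{0,0} = 1
G(4) = mex{1,1} = 0
G(5) = mex{0,0} = 1
G(6) = mex{1,1} = 0
G(7) = mex{0,0} = 1
G(8) = mex{1,1,0} = 2
G(9) = mex{2,0,1,0} = 3
G(10) = mex{3,1,0,1} = 2
G(11) = mex{2,2,1,0} = 3
G(12) = mex{3,3,0,1} = 2
G(13) = mex{2,2,1,0} = 3
G(14) = mex{3,3,0,1} = 2
G(15) = mex{2,2,1,0} = 3
G(16) = mex{3,3,2,1} = 0
G(17) = mex{0,2,3,2} = 1
G(18) = mex{1,3,2,3} = 0
P-positions are exactly the n with G(n) = 0.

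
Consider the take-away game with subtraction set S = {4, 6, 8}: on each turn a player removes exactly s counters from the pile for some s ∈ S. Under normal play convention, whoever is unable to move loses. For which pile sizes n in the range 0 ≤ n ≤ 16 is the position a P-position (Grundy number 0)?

0, 1, 2, 3, 12, 13, 14, 15

G(0) = 0
G(1) = mex{} = 0
G(2) = mex{} = 0
G(3) = mex{} = 0
G(4) = mex{0} = 1
G(5) = mex{0} = 1
G(6) = mex{0,0} = 1
G(7) = mex{0,0} = 1
G(8) = mex{1,0,0} = 2
G(9) = mex{1,0,0} = 2
G(10) = mex{1,1,0} = 2
G(11) = mex{1,1,0} = 2
G(12) = mex{2,1,1} = 0
G(13) = mex{2,1,1} = 0
G(14) = mex{2,2,1} = 0
G(15) = mex{2,2,1} = 0
G(16) = mex{0,2,2} = 1
P-positions are exactly the n with G(n) = 0.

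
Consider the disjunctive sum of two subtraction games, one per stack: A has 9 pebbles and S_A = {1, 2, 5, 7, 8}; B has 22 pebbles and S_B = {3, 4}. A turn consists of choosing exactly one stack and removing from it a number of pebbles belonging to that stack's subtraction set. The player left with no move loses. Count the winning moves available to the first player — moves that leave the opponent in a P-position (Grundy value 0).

0

Stack A, S = {1, 2, 5, 7, 8}:
G(0) = 0
G(1) = mex{0} = 1
G(2) = mex{1,0} = 2
G(3) = mex{2,1} = 0
G(4) = mex{0,2} = 1
G(5) = mex{1,0,0} = 2
G(6) = mex{2,1,1} = 0
G(7) = mex{0,2,2,0} = 1
G(8) = mex{1,0,0,1,0} = 2
G(9) = mex{2,1,1,2,1} = 0
G_A(9) = 0.
Stack B, S = {3, 4}:
G(0) = 0
G(1) = mex{} = 0
G(2) = mex{} = 0
G(3) = mex{0} = 1
G(4) = mex{0,0} = 1
G(5) = mex{0,0} = 1
G(6) = mex{1,0} = 2
G(7) = mex{1,1} = 0
G(8) = mex{1,1} = 0
G(9) = mex{2,1} = 0
G(10) = mex{0,2} = 1
G(11) = mex{0,0} = 1
G(12) = mex{0,0} = 1
G(13) = mex{1,0} = 2
G(14) = mex{1,1} = 0
G(15) = mex{1,1} = 0
G(16) = mex{2,1} = 0
G(17) = mex{0,2} = 1
G(18) = mex{0,0} = 1
G(19) = mex{0,0} = 1
G(20) = mex{1,0} = 2
G(21) = mex{1,1} = 0
G(22) = mex{1,1} = 0
G_B(22) = 0.
Combined Grundy value = 0 ⊕ 0 = 0.
A winning move leaves total XOR = 0, i.e. changes one component's Grundy value g to g ⊕ X where X is the current total.
Stack A: target g' = 0⊕0 = 0, but every legal move changes the Grundy value (mex property), so 0 moves.
Stack B: target g' = 0⊕0 = 0, but every legal move changes the Grundy value (mex property), so 0 moves.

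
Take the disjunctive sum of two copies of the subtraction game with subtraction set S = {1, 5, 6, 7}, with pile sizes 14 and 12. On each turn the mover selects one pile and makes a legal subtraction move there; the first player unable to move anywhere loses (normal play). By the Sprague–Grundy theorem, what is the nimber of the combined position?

0

All piles use S = {1, 5, 6, 7}:
G(0) = 0
G(1) = mex{0} = 1
G(2) = mex{1} = 0
G(3) = mex{0} = 1
G(4) = mex{1} = 0
G(5) = mex{0,0} = 1
G(6) = mex{1,1,0} = 2
G(7) = mex{2,0,1,0} = 3
G(8) = mex{3,1,0,1} = 2
G(9) = mex{2,0,1,0} = 3
G(10) = mex{3,1,0,1} = 2
G(11) = mex{2,2,1,0} = 3
G(12) = mex{3,3,2,1} = 0
G(13) = mex{0,2,3,2} = 1
G(14) = mex{1,3,2,3} = 0
Pile A: G(14) = 0.
Pile B: G(12) = 0.
Combined Grundy value = 0 ⊕ 0 = 0.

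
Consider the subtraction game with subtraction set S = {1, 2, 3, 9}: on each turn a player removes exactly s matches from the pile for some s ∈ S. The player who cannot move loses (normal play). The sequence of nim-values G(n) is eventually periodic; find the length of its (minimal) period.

G(0) = 0
G(1) = mex{0} = 1
G(2) = mex{1,0} = 2
G(3) = mex{2,1,0} = 3
G(4) = mex{3,2,1} = 0
G(5) = mex{0,3,2} = 1
G(6) = mex{1,0,3} = 2
G(7) = mex{2,1,0} = 3
G(8) = mex{3,2,1} = 0
G(9) = mex{0,3,2,0} = 1
G(10) = mex{1,0,3,1} = 2
G(11) = mex{2,1,0,2} = 3
G(12) = mex{3,2,1,3} = 0
G(13) = mex{0,3,2,0} = 1
G(14) = mex{1,0,3,1} = 2
G(n+4) = G(n) holds for n = 0,…,8 (a full window of length max(S) = 9), so the sequence is purely periodic with period 4.

4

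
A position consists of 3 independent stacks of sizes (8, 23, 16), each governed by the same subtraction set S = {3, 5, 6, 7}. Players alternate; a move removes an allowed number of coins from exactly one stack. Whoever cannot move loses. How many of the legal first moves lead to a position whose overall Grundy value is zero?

All stacks use S = {3, 5, 6, 7}:
G(0) = 0
G(1) = mex{} = 0
G(2) = mex{} = 0
G(3) = mex{0} = 1
G(4) = mex{0} = 1
G(5) = mex{0,0} = 1
G(6) = mex{1,0,0} = 2
G(7) = mex{1,0,0,0} = 2
G(8) = mex{1,1,0,0} = 2
G(9) = mex{2,1,1,0} = 3
G(10) = mex{2,1,1,1} = 0
G(11) = mex{2,2,1,1} = 0
G(12) = mex{3,2,2,1} = 0
G(13) = mex{0,2,2,2} = 1
G(14) = mex{0,3,2,2} = 1
G(15) = mex{0,0,3,2} = 1
G(16) = mex{1,0,0,3} = 2
G(17) = mex{1,0,0,0} = 2
G(18) = mex{1,1,0,0} = 2
G(19) = mex{2,1,1,0} = 3
G(20) = mex{2,1,1,1} = 0
G(21) = mex{2,2,1,1} = 0
G(22) = mex{3,2,2,1} = 0
G(23) = mex{0,2,2,2} = 1
Stack A: G(8) = 2.
Stack B: G(23) = 1.
Stack C: G(16) = 2.
Combined Grundy value = 2 ⊕ 1 ⊕ 2 = 1.
A winning move leaves total XOR = 0, i.e. changes one component's Grundy value g to g ⊕ X where X is the current total.
Stack A: need g' = 2⊕1 = 3. Options: 8−3→G=1, 8−5→G=1, 8−6→G=0, 8−7→G=0. Hits: 0.
Stack B: need g' = 1⊕1 = 0. Options: 23−3→G=0, 23−5→G=2, 23−6→G=2, 23−7→G=2. Hits: 1.
Stack C: need g' = 2⊕1 = 3. Options: 16−3→G=1, 16−5→G=0, 16−6→G=0, 16−7→G=3. Hits: 1.

2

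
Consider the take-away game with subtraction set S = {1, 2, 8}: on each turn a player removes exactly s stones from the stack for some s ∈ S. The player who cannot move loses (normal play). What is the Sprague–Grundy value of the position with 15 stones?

0

G(0) = 0
G(1) = mex{0} = 1
G(2) = mex{1,0} = 2
G(3) = mex{2,1} = 0
G(4) = mex{0,2} = 1
G(5) = mex{1,0} = 2
G(6) = mex{2,1} = 0
G(7) = mex{0,2} = 1
G(8) = mex{1,0,0} = 2
G(9) = mex{2,1,1} = 0
G(10) = mex{0,2,2} = 1
G(11) = mex{1,0,0} = 2
G(12) = mex{2,1,1} = 0
G(13) = mex{0,2,2} = 1
G(14) = mex{1,0,0} = 2
G(15) = mex{2,1,1} = 0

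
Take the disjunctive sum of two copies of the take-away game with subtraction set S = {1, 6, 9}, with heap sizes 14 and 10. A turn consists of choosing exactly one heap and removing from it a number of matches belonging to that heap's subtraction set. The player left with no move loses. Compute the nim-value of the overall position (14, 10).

3

All heaps use S = {1, 6, 9}:
G(0) = 0
G(1) = mex{0} = 1
G(2) = mex{1} = 0
G(3) = mex{0} = 1
G(4) = mex{1} = 0
G(5) = mex{0} = 1
G(6) = mex{1,0} = 2
G(7) = mex{2,1} = 0
G(8) = mex{0,0} = 1
G(9) = mex{1,1,0} = 2
G(10) = mex{2,0,1} = 3
G(11) = mex{3,1,0} = 2
G(12) = mex{2,2,1} = 0
G(13) = mex{0,0,0} = 1
G(14) = mex{1,1,1} = 0
Heap A: G(14) = 0.
Heap B: G(10) = 3.
Combined Grundy value = 0 ⊕ 3 = 3.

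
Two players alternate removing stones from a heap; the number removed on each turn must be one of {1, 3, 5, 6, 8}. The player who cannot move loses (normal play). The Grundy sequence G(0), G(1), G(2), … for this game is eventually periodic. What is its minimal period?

11

n :  0  1  2  3  4  5  6  7  8  9 10 11 12 13 14 15 16 17 18 19 20 21 22 23
G :  0  1  0  1  0  1  2  3  2  3  2  0  1  0  1  0  1  2  3  2  3  2  0  1
G(n+11) = G(n) holds for n = 0,…,7 (a full window of length max(S) = 8), so the sequence is purely periodic with period 11.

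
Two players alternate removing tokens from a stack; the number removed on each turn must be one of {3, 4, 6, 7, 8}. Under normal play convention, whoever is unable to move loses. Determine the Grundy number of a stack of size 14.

G(0) = 0
G(1) = mex{} = 0
G(2) = mex{} = 0
G(3) = mex{0} = 1
G(4) = mex{0,0} = 1
G(5) = mex{0,0} = 1
G(6) = mex{1,0,0} = 2
G(7) = mex{1,1,0,0} = 2
G(8) = mex{1,1,0,0,0} = 2
G(9) = mex{2,1,1,0,0} = 3
G(10) = mex{2,2,1,1,0} = 3
G(11) = mex{2,2,1,1,1} = 0
G(12) = mex{3,2,2,1,1} = 0
G(13) = mex{3,3,2,2,1} = 0
G(14) = mex{0,3,2,2,2} = 1

1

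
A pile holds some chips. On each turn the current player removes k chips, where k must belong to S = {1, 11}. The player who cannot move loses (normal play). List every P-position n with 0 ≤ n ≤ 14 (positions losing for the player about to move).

0, 2, 4, 6, 8, 10, 12, 14

n :  0  1  2  3  4  5  6  7  8  9 10 11 12 13 14
G :  0  1  0  1  0  1  0  1  0  1  0  1  0  1  0
P-positions are exactly the n with G(n) = 0.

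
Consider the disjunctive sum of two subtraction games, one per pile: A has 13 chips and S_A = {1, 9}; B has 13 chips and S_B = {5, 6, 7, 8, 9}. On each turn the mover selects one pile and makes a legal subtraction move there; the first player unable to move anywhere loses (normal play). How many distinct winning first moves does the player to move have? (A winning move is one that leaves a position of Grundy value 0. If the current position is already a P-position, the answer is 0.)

Pile A, S = {1, 9}:
G(0) = 0
G(1) = mex{0} = 1
G(2) = mex{1} = 0
G(3) = mex{0} = 1
G(4) = mex{1} = 0
G(5) = mex{0} = 1
G(6) = mex{1} = 0
G(7) = mex{0} = 1
G(8) = mex{1} = 0
G(9) = mex{0,0} = 1
G(10) = mex{1,1} = 0
G(11) = mex{0,0} = 1
G(12) = mex{1,1} = 0
G(13) = mex{0,0} = 1
G_A(13) = 1.
Pile B, S = {5, 6, 7, 8, 9}:
G(0) = 0
G(1) = mex{} = 0
G(2) = mex{} = 0
G(3) = mex{} = 0
G(4) = mex{} = 0
G(5) = mex{0} = 1
G(6) = mex{0,0} = 1
G(7) = mex{0,0,0} = 1
G(8) = mex{0,0,0,0} = 1
G(9) = mex{0,0,0,0,0} = 1
G(10) = mex{1,0,0,0,0} = 2
G(11) = mex{1,1,0,0,0} = 2
G(12) = mex{1,1,1,0,0} = 2
G(13) = mex{1,1,1,1,0} = 2
G_B(13) = 2.
Combined Grundy value = 1 ⊕ 2 = 3.
A winning move leaves total XOR = 0, i.e. changes one component's Grundy value g to g ⊕ X where X is the current total.
Pile A: need g' = 1⊕3 = 2. Options: 13−1→G=0, 13−9→G=0. Hits: 0.
Pile B: need g' = 2⊕3 = 1. Options: 13−5→G=1, 13−6→G=1, 13−7→G=1, 13−8→G=1, 13−9→G=0. Hits: 4.

4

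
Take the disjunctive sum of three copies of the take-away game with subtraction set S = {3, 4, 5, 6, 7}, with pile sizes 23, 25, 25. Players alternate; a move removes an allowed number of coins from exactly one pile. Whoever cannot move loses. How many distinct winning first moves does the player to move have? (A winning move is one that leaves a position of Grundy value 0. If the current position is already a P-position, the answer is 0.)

All piles use S = {3, 4, 5, 6, 7}:
n :  0  1  2  3  4  5  6  7  8  9 10 11 12 13 14 15 16 17 18 19 20 21 22 23 24 25
G :  0  0  0  1  1  1  2  2  2  3  0  0  0  1  1  1  2  2  2  3  0  0  0  1  1  1
Pile A: G(23) = 1.
Pile B: G(25) = 1.
Pile C: G(25) = 1.
Combined Grundy value = 1 ⊕ 1 ⊕ 1 = 1.
A winning move leaves total XOR = 0, i.e. changes one component's Grundy value g to g ⊕ X where X is the current total.
Pile A: need g' = 1⊕1 = 0. Options: 23−3→G=0, 23−4→G=3, 23−5→G=2, 23−6→G=2, 23−7→G=2. Hits: 1.
Pile B: need g' = 1⊕1 = 0. Options: 25−3→G=0, 25−4→G=0, 25−5→G=0, 25−6→G=3, 25−7→G=2. Hits: 3.
Pile C: need g' = 1⊕1 = 0. Options: 25−3→G=0, 25−4→G=0, 25−5→G=0, 25−6→G=3, 25−7→G=2. Hits: 3.

7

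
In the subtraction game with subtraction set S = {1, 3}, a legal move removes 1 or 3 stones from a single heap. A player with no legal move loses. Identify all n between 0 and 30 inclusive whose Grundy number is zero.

0, 2, 4, 6, 8, 10, 12, 14, 16, 18, 20, 22, 24, 26, 28, 30

G(0) = 0
G(1) = mex{0} = 1
G(2) = mex{1} = 0
G(3) = mex{0,0} = 1
G(4) = mex{1,1} = 0
G(5) = mex{0,0} = 1
G(6) = mex{1,1} = 0
G(7) = mex{0,0} = 1
G(8) = mex{1,1} = 0
G(9) = mex{0,0} = 1
G(10) = mex{1,1} = 0
G(11) = mex{0,0} = 1
G(12) = mex{1,1} = 0
G(13) = mex{0,0} = 1
G(14) = mex{1,1} = 0
G(15) = mex{0,0} = 1
G(16) = mex{1,1} = 0
G(17) = mex{0,0} = 1
G(18) = mex{1,1} = 0
G(19) = mex{0,0} = 1
G(20) = mex{1,1} = 0
G(21) = mex{0,0} = 1
G(22) = mex{1,1} = 0
G(23) = mex{0,0} = 1
G(24) = mex{1,1} = 0
G(25) = mex{0,0} = 1
G(26) = mex{1,1} = 0
G(27) = mex{0,0} = 1
G(28) = mex{1,1} = 0
G(29) = mex{0,0} = 1
G(30) = mex{1,1} = 0
P-positions are exactly the n with G(n) = 0.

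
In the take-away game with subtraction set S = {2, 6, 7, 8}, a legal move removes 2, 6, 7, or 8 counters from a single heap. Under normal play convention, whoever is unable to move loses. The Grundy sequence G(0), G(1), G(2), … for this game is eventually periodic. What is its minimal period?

n :  0  1  2  3  4  5  6  7  8  9 10 11 12 13 14 15 16 17 18 19 20 21 22 23 24 25 26 27 28 29
G :  0  0  1  1  0  0  1  1  2  2  3  3  2  2  0  0  1  1  0  0  1  1  2  2  3  3  2  2  0  0
G(n+14) = G(n) holds for n = 0,…,7 (a full window of length max(S) = 8), so the sequence is purely periodic with period 14.

14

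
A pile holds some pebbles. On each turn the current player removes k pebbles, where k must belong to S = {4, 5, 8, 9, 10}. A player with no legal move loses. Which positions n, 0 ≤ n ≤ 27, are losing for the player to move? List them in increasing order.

0, 1, 2, 3, 14, 15, 16, 17

n :  0  1  2  3  4  5  6  7  8  9 10 11 12 13 14 15 16 17 18 19 20 21 22 23 24 25 26 27
G :  0  0  0  0  1  1  1  1  2  2  2  2  3  3  0  0  0  0  1  1  1  1  2  2  2  2  3  3
P-positions are exactly the n with G(n) = 0.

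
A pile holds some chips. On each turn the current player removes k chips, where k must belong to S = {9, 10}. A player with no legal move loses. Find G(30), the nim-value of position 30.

G(0) = 0
G(1) = mex{} = 0
G(2) = mex{} = 0
G(3) = mex{} = 0
G(4) = mex{} = 0
G(5) = mex{} = 0
G(6) = mex{} = 0
G(7) = mex{} = 0
G(8) = mex{} = 0
G(9) = mex{0} = 1
G(10) = mex{0,0} = 1
G(11) = mex{0,0} = 1
G(12) = mex{0,0} = 1
G(13) = mex{0,0} = 1
G(14) = mex{0,0} = 1
G(15) = mex{0,0} = 1
G(16) = mex{0,0} = 1
G(17) = mex{0,0} = 1
G(18) = mex{1,0} = 2
G(19) = mex{1,1} = 0
G(20) = mex{1,1} = 0
G(21) = mex{1,1} = 0
G(22) = mex{1,1} = 0
G(23) = mex{1,1} = 0
G(24) = mex{1,1} = 0
G(25) = mex{1,1} = 0
G(26) = mex{1,1} = 0
G(27) = mex{2,1} = 0
G(28) = mex{0,2} = 1
G(29) = mex{0,0} = 1
G(30) = mex{0,0} = 1

1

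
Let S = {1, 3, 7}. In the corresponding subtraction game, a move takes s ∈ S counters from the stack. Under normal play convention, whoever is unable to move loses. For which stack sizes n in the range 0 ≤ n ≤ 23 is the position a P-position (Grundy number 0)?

G(0) = 0
G(1) = mex{0} = 1
G(2) = mex{1} = 0
G(3) = mex{0,0} = 1
G(4) = mex{1,1} = 0
G(5) = mex{0,0} = 1
G(6) = mex{1,1} = 0
G(7) = mex{0,0,0} = 1
G(8) = mex{1,1,1} = 0
G(9) = mex{0,0,0} = 1
G(10) = mex{1,1,1} = 0
G(11) = mex{0,0,0} = 1
G(12) = mex{1,1,1} = 0
G(13) = mex{0,0,0} = 1
G(14) = mex{1,1,1} = 0
G(15) = mex{0,0,0} = 1
G(16) = mex{1,1,1} = 0
G(17) = mex{0,0,0} = 1
G(18) = mex{1,1,1} = 0
G(19) = mex{0,0,0} = 1
G(20) = mex{1,1,1} = 0
G(21) = mex{0,0,0} = 1
G(22) = mex{1,1,1} = 0
G(23) = mex{0,0,0} = 1
P-positions are exactly the n with G(n) = 0.

0, 2, 4, 6, 8, 10, 12, 14, 16, 18, 20, 22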